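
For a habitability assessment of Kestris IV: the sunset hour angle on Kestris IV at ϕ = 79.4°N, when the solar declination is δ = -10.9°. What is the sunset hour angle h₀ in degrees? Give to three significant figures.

h₀ = 0.00°

cos h₀ = −tan ϕ · tan δ = 1.0290 ≥ 1, so the host star never rises (polar night) and h₀ = 0.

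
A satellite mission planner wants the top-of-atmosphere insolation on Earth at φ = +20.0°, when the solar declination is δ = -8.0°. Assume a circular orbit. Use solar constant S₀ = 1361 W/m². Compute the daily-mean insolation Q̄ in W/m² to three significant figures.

cos H₀ = −tan(+20.0°) tan(-8.000°) = 0.0512, H₀ = 1.5196 rad.
Bracket: H₀ sin φ sin δ + cos φ cos δ sin H₀ = 1.5196×0.34202×-0.13917 + 0.93969×0.99027×0.99869 = -0.072331 + 0.929328 = 0.856997.
Q̄ = (S₀/π) × [bracket] = (1361/π) × 0.856997 = 371.3 W/m².

Q̄ ≈ 371 W/m²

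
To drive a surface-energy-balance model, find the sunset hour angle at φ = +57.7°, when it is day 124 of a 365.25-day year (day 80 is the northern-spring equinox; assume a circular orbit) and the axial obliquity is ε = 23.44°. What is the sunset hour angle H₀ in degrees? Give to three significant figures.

Solar longitude: λ_s = 360° × (124 − 80)/365.25 = 43.368°.
sin δ = sin 23.44° × sin 43.368° = 0.27315, so δ = +15.852°.
cos H₀ = −tan φ · tan δ = −tan(+57.7°) × tan(+15.852°) = -0.4492, so H₀ = 2.0366 rad = 116.69°.

H₀ = 117°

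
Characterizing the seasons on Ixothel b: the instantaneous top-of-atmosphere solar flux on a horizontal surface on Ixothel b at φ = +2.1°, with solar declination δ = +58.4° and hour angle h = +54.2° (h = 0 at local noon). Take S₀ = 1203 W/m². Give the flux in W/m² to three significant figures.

406 W/m²

cos θ_z = sin φ sin δ + cos φ cos δ cos h = 0.031210 + 0.306304 = 0.337514.
Flux = S₀ · cos θ_z = 1203 × 0.337514 = 406.0 W/m².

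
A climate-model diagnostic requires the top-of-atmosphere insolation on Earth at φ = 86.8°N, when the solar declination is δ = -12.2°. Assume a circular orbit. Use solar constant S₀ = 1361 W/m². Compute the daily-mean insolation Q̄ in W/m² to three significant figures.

cos H₀ = −tan(+86.8°) tan(-12.200°) = 3.8672 ≥ 1 ⇒ polar night, H₀ = 0 and Q̄ = 0.

Q̄ ≈ 0.00 W/m²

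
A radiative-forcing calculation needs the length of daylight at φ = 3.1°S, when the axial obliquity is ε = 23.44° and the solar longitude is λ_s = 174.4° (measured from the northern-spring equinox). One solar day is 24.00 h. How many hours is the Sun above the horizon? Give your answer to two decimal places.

Solar declination: sin δ = sin ε · sin λ_s = sin 23.44° × sin 174.4° = 0.03882, so δ = +2.225°.
cos H₀ = −tan φ · tan δ = −tan(-3.1°) × tan(+2.225°) = 0.0021, so H₀ = 1.5687 rad = 89.88°.
Daylight = 2H₀/(2π) × 24.00 h = (1.5687/π) × 24.00 = 11.98 h.

11.98 h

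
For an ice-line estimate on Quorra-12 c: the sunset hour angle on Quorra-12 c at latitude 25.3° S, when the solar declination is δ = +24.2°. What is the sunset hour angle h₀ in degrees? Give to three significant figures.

h₀ = 77.7°

cos h₀ = −tan ϕ · tan δ = −tan(-25.3°) × tan(+24.200°) = 0.2124, so h₀ = 1.3567 rad = 77.73°.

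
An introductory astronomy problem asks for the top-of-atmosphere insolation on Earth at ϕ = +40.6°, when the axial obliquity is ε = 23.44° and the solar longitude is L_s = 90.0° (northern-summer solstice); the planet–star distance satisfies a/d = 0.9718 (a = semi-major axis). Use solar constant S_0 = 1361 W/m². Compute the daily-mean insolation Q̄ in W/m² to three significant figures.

Q̄ ≈ 471 W/m²

Solar declination: sin δ = sin ε · sin L_s = sin 23.44° × sin 90.0° = 0.39779, so δ = +23.440°.
cos h₀ = −tan(+40.6°) tan(+23.440°) = -0.3716, h₀ = 1.9515 rad.
Bracket: h₀ sin ϕ sin δ + cos ϕ cos δ sin h₀ = 1.9515×0.65077×0.39779 + 0.75927×0.91748×0.92839 = 0.505184 + 0.646730 = 1.151914.
Inverse-square distance factor (a/d)² = 0.9718² = 0.944395.
Q̄ = (S_0/π) × 0.944395 × [bracket] = (1361/π) × 0.944395 × 1.151914 = 471.3 W/m².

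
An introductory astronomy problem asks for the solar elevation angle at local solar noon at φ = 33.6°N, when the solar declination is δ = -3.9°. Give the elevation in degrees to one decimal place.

At local noon the hour angle is zero, so the zenith angle equals |φ − δ| = |+33.6° − (-3.900°)| = 37.500°.
Elevation = 90° − 37.500° = 52.5°.

52.5°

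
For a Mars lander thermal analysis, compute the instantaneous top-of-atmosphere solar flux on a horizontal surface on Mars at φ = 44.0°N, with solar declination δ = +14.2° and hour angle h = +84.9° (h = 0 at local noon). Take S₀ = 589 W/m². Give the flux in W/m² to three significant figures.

137 W/m²

cos θ_z = sin φ sin δ + cos φ cos δ cos h = 0.170405 + 0.061991 = 0.232396.
Flux = S₀ · cos θ_z = 589 × 0.232396 = 136.9 W/m².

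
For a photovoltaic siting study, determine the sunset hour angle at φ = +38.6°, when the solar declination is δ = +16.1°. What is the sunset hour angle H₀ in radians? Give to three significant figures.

cos H₀ = −tan φ · tan δ = −tan(+38.6°) × tan(+16.100°) = -0.2304, so H₀ = 1.8033 rad = 103.32°.

H₀ = 1.80 rad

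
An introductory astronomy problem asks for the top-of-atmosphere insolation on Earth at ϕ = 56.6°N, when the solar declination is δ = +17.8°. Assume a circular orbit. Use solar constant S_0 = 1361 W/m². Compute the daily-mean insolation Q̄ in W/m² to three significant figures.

Q̄ ≈ 428 W/m²

cos h₀ = −tan(+56.6°) tan(+17.800°) = -0.4869, h₀ = 2.0794 rad.
Bracket: h₀ sin ϕ sin δ + cos ϕ cos δ sin h₀ = 2.0794×0.83485×0.30570 + 0.55048×0.95213×0.87345 = 0.530691 + 0.457800 = 0.988491.
Q̄ = (S_0/π) × [bracket] = (1361/π) × 0.988491 = 428.2 W/m².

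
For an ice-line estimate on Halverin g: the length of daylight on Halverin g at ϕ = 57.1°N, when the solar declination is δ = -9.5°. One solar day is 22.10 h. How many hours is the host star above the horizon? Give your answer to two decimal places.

9.21 h

cos h₀ = −tan ϕ · tan δ = −tan(+57.1°) × tan(-9.500°) = 0.2587, so h₀ = 1.3091 rad = 75.01°.
Daylight = 2h₀/(2π) × 22.10 h = (1.3091/π) × 22.10 = 9.21 h.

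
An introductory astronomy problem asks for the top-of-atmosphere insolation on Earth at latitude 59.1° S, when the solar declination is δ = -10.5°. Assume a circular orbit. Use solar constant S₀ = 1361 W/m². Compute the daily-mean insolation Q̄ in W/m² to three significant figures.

cos H₀ = −tan(-59.1°) tan(-10.500°) = -0.3097, H₀ = 1.8857 rad.
Bracket: H₀ sin φ sin δ + cos φ cos δ sin H₀ = 1.8857×-0.85806×-0.18224 + 0.51354×0.98325×0.95084 = 0.294872 + 0.480115 = 0.774987.
Q̄ = (S₀/π) × [bracket] = (1361/π) × 0.774987 = 335.7 W/m².

Q̄ ≈ 336 W/m²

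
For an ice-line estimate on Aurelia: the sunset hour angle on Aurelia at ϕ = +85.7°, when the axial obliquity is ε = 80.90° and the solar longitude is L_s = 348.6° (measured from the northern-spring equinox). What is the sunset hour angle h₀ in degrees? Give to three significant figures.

Solar declination: sin δ = sin ε · sin L_s = sin 80.90° × sin 348.6° = -0.19517, so δ = -11.255°.
cos h₀ = −tan ϕ · tan δ = 2.6466 ≥ 1, so the host star never rises (polar night) and h₀ = 0.

h₀ = 0.00°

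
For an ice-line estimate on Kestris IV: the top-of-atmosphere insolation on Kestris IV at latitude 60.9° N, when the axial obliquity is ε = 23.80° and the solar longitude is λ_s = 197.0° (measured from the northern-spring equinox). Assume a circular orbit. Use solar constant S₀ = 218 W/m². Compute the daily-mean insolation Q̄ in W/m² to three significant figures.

Solar declination: sin δ = sin ε · sin λ_s = sin 23.80° × sin 197.0° = -0.11799, so δ = -6.776°.
cos H₀ = −tan(+60.9°) tan(-6.776°) = 0.2135, H₀ = 1.3557 rad.
Bracket: H₀ sin φ sin δ + cos φ cos δ sin H₀ = 1.3557×0.87377×-0.11799 + 0.48634×0.99302×0.97695 = -0.139767 + 0.471813 = 0.332046.
Q̄ = (S₀/π) × [bracket] = (218/π) × 0.332046 = 23.04 W/m².

Q̄ ≈ 23.0 W/m²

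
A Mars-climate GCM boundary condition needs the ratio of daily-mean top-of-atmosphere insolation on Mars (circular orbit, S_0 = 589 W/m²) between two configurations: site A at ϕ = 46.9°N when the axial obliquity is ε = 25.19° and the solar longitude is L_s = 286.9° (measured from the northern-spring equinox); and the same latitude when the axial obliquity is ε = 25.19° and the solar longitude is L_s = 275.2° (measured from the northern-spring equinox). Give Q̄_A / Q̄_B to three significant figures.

Q̄_A / Q̄_B ≈ 1.08

— Configuration A (ϕ=+46.9°):
Solar declination: sin δ = sin ε · sin L_s = sin 25.19° × sin 286.9° = -0.40724, so δ = -24.032°.
cos h₀ = −tan(+46.9°) tan(-24.032°) = 0.4765, h₀ = 1.0741 rad.
Bracket: h₀ sin ϕ sin δ + cos ϕ cos δ sin h₀ = 1.0741×0.73016×-0.40724 + 0.68327×0.91332×0.87918 = -0.319384 + 0.548647 = 0.229263.
Q̄ = (S_0/π) × [bracket] = (589/π) × 0.229263 = 42.983 W/m².
— Configuration B (ϕ=+46.9°):
Solar declination: sin δ = sin ε · sin L_s = sin 25.19° × sin 275.2° = -0.42387, so δ = -25.079°.
cos h₀ = −tan(+46.9°) tan(-25.079°) = 0.5001, h₀ = 1.0471 rad.
Bracket: h₀ sin ϕ sin δ + cos ϕ cos δ sin h₀ = 1.0471×0.73016×-0.42387 + 0.68327×0.90572×0.86596 = -0.324070 + 0.535900 = 0.211830.
Q̄ = (S_0/π) × [bracket] = (589/π) × 0.211830 = 39.715 W/m².
Ratio Q̄_A / Q̄_B = 42.983 / 39.715 = 1.082.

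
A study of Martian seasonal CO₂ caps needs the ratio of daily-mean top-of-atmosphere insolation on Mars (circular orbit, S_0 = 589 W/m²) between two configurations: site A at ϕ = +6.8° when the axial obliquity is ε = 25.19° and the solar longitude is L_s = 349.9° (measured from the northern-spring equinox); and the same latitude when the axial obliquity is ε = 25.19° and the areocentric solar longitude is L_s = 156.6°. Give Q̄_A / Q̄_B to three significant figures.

— Configuration A (ϕ=+6.8°):
Solar declination: sin δ = sin ε · sin L_s = sin 25.19° × sin 349.9° = -0.07464, so δ = -4.281°.
cos h₀ = −tan(+6.8°) tan(-4.281°) = 0.0089, h₀ = 1.5619 rad.
Bracket: h₀ sin ϕ sin δ + cos ϕ cos δ sin h₀ = 1.5619×0.11840×-0.07464 + 0.99297×0.99721×0.99996 = -0.013803 + 0.990160 = 0.976357.
Q̄ = (S_0/π) × [bracket] = (589/π) × 0.976357 = 183.05 W/m².
— Configuration B (ϕ=+6.8°):
sin δ = sin 25.19° × sin 156.6° = 0.16903, so δ = +9.732°.
cos h₀ = −tan(+6.8°) tan(+9.732°) = -0.0205, h₀ = 1.5912 rad.
Bracket: h₀ sin ϕ sin δ + cos ϕ cos δ sin h₀ = 1.5912×0.11840×0.16903 + 0.99297×0.98561×0.99979 = 0.031845 + 0.978476 = 1.010321.
Q̄ = (S_0/π) × [bracket] = (589/π) × 1.010321 = 189.42 W/m².
Ratio Q̄_A / Q̄_B = 183.05 / 189.42 = 0.9664.

Q̄_A / Q̄_B ≈ 0.966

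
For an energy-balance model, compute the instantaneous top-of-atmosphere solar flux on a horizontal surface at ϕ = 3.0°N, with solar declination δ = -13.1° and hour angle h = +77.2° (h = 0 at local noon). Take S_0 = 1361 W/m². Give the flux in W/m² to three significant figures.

cos θ_z = sin ϕ sin δ + cos ϕ cos δ cos h = -0.011862 + 0.215487 = 0.203625.
Flux = S_0 · cos θ_z = 1361 × 0.203625 = 277.1 W/m².

277 W/m²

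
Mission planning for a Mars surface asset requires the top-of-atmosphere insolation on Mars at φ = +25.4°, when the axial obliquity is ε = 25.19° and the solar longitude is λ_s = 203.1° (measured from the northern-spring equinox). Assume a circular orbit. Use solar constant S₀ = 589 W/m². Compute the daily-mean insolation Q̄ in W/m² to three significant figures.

Q̄ ≈ 146 W/m²

Solar declination: sin δ = sin ε · sin λ_s = sin 25.19° × sin 203.1° = -0.16699, so δ = -9.613°.
cos H₀ = −tan(+25.4°) tan(-9.613°) = 0.0804, H₀ = 1.4903 rad.
Bracket: H₀ sin φ sin δ + cos φ cos δ sin H₀ = 1.4903×0.42894×-0.16699 + 0.90334×0.98596×0.99676 = -0.106748 + 0.887771 = 0.781023.
Q̄ = (S₀/π) × [bracket] = (589/π) × 0.781023 = 146.4 W/m².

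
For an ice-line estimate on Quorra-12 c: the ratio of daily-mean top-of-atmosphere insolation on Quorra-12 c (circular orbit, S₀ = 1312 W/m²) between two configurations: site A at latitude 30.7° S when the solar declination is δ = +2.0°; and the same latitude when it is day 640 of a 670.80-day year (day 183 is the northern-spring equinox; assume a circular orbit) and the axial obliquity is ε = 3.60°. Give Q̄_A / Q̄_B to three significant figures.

Q̄_A / Q̄_B ≈ 0.919

— Configuration A (φ=-30.7°):
cos H₀ = −tan(-30.7°) tan(+2.000°) = 0.0207, H₀ = 1.5501 rad.
Bracket: H₀ sin φ sin δ + cos φ cos δ sin H₀ = 1.5501×-0.51054×0.03490 + 0.85985×0.99939×0.99979 = -0.027619 + 0.859145 = 0.831526.
Q̄ = (S₀/π) × [bracket] = (1312/π) × 0.831526 = 347.26 W/m².
— Configuration B (φ=-30.7°):
Solar longitude: λ_s = 360° × (640 − 183)/670.80 = 245.259°.
sin δ = sin 3.60° × sin 245.259° = -0.05703, so δ = -3.269°.
cos H₀ = −tan(-30.7°) tan(-3.269°) = -0.0339, H₀ = 1.6047 rad.
Bracket: H₀ sin φ sin δ + cos φ cos δ sin H₀ = 1.6047×-0.51054×-0.05703 + 0.85985×0.99837×0.99942 = 0.046723 + 0.857951 = 0.904674.
Q̄ = (S₀/π) × [bracket] = (1312/π) × 0.904674 = 377.81 W/m².
Ratio Q̄_A / Q̄_B = 347.26 / 377.81 = 0.9191.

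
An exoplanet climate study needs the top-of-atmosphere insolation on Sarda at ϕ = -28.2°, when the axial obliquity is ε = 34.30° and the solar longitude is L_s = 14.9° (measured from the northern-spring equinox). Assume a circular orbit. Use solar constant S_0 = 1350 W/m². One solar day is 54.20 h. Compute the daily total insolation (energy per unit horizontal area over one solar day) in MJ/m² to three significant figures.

64.3 MJ/m²

Solar declination: sin δ = sin ε · sin L_s = sin 34.30° × sin 14.9° = 0.14490, so δ = +8.332°.
cos h₀ = −tan(-28.2°) tan(+8.332°) = 0.0785, h₀ = 1.4922 rad.
Bracket: h₀ sin ϕ sin δ + cos ϕ cos δ sin h₀ = 1.4922×-0.47255×0.14490 + 0.88130×0.98945×0.99691 = -0.102175 + 0.869308 = 0.767133.
Q̄ = (S_0/π) × [bracket] = (1350/π) × 0.767133 = 329.65 W/m².
Daily total = Q̄ × 54.20 h × 3600 s/h = 329.65 × 54.20 × 3600 / 10⁶ = 64.32 MJ/m².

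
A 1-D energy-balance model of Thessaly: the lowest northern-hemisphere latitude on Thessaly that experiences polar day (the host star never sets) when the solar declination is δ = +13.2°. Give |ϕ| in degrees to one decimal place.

Polar day requires cos h₀ = −tan ϕ tan δ ≤ −1, i.e. tan ϕ tan δ ≥ 1.
The boundary is |tan ϕ| · |tan δ| = 1, so |ϕ| = 90° − |δ| = 90° − 13.2° = 76.8° in the northern hemisphere.

|ϕ| = 76.8°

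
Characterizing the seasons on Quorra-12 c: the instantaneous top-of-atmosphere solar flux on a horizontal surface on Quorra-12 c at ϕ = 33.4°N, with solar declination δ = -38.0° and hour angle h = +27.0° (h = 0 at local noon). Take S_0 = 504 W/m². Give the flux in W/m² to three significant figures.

125 W/m²

cos θ_z = sin ϕ sin δ + cos ϕ cos δ cos h = -0.338910 + 0.586166 = 0.247256.
Flux = S_0 · cos θ_z = 504 × 0.247256 = 124.6 W/m².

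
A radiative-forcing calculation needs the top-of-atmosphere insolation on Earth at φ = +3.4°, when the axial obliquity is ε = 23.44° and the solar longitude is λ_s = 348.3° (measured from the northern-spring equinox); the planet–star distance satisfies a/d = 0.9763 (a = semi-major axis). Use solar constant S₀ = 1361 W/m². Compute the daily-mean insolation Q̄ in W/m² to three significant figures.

Solar declination: sin δ = sin ε · sin λ_s = sin 23.44° × sin 348.3° = -0.08067, so δ = -4.627°.
cos H₀ = −tan(+3.4°) tan(-4.627°) = 0.0048, H₀ = 1.5660 rad.
Bracket: H₀ sin φ sin δ + cos φ cos δ sin H₀ = 1.5660×0.05931×-0.08067 + 0.99824×0.99674×0.99999 = -0.007493 + 0.994976 = 0.987483.
Inverse-square distance factor (a/d)² = 0.9763² = 0.953162.
Q̄ = (S₀/π) × 0.953162 × [bracket] = (1361/π) × 0.953162 × 0.987483 = 407.8 W/m².

Q̄ ≈ 408 W/m²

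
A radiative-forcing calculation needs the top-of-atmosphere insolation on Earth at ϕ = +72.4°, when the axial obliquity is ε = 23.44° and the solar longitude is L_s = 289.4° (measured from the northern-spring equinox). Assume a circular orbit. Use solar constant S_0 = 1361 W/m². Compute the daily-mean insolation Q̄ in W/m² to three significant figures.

Solar declination: sin δ = sin ε · sin L_s = sin 23.44° × sin 289.4° = -0.37520, so δ = -22.037°.
cos h₀ = −tan(+72.4°) tan(-22.037°) = 1.2760 ≥ 1 ⇒ polar night, h₀ = 0 and Q̄ = 0.

Q̄ ≈ 0.00 W/m²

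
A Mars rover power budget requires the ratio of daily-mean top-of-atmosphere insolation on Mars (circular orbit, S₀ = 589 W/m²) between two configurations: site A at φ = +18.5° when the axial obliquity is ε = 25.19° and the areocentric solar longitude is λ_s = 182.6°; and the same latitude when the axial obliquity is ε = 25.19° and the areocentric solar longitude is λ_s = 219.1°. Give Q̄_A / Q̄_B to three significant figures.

Q̄_A / Q̄_B ≈ 1.20

— Configuration A (φ=+18.5°):
sin δ = sin 25.19° × sin 182.6° = -0.01931, so δ = -1.106°.
cos H₀ = −tan(+18.5°) tan(-1.106°) = 0.0065, H₀ = 1.5643 rad.
Bracket: H₀ sin φ sin δ + cos φ cos δ sin H₀ = 1.5643×0.31730×-0.01931 + 0.94832×0.99981×0.99998 = -0.009585 + 0.948121 = 0.938536.
Q̄ = (S₀/π) × [bracket] = (589/π) × 0.938536 = 175.96 W/m².
— Configuration B (φ=+18.5°):
sin δ = sin 25.19° × sin 219.1° = -0.26843, so δ = -15.571°.
cos H₀ = −tan(+18.5°) tan(-15.571°) = 0.0932, H₀ = 1.4774 rad.
Bracket: H₀ sin φ sin δ + cos φ cos δ sin H₀ = 1.4774×0.31730×-0.26843 + 0.94832×0.96330×0.99564 = -0.125834 + 0.909534 = 0.783700.
Q̄ = (S₀/π) × [bracket] = (589/π) × 0.783700 = 146.93 W/m².
Ratio Q̄_A / Q̄_B = 175.96 / 146.93 = 1.198.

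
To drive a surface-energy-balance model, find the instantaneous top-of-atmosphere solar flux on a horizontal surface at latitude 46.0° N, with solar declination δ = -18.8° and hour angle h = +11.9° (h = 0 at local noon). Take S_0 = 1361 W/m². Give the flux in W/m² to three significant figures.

560 W/m²

cos θ_z = sin ϕ sin δ + cos ϕ cos δ cos h = -0.231819 + 0.643465 = 0.411646.
Flux = S_0 · cos θ_z = 1361 × 0.411646 = 560.3 W/m².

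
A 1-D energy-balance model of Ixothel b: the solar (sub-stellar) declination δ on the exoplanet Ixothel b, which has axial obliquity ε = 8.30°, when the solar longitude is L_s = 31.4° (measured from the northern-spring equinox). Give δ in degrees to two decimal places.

δ = +4.31°

sin δ = sin ε · sin L_s = sin 8.30° × sin 31.4° = 0.075211.
δ = arcsin(0.075211) = +4.31°.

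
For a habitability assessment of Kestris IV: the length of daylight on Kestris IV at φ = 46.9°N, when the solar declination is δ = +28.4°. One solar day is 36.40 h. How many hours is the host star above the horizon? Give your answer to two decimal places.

25.34 h

cos H₀ = −tan φ · tan δ = −tan(+46.9°) × tan(+28.400°) = -0.5778, so H₀ = 2.1868 rad = 125.30°.
Daylight = 2H₀/(2π) × 36.40 h = (2.1868/π) × 36.40 = 25.34 h.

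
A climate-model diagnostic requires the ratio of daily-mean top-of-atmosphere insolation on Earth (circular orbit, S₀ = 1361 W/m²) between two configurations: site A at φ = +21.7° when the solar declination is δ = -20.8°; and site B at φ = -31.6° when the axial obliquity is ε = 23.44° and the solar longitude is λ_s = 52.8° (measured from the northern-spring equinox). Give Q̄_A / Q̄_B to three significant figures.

Q̄_A / Q̄_B ≈ 1.19

— Configuration A (φ=+21.7°):
cos H₀ = −tan(+21.7°) tan(-20.800°) = 0.1512, H₀ = 1.4190 rad.
Bracket: H₀ sin φ sin δ + cos φ cos δ sin H₀ = 1.4190×0.36975×-0.35511 + 0.92913×0.93483×0.98851 = -0.186317 + 0.858599 = 0.672282.
Q̄ = (S₀/π) × [bracket] = (1361/π) × 0.672282 = 291.25 W/m².
— Configuration B (φ=-31.6°):
Solar declination: sin δ = sin ε · sin λ_s = sin 23.44° × sin 52.8° = 0.31685, so δ = +18.473°.
cos H₀ = −tan(-31.6°) tan(+18.473°) = 0.2055, H₀ = 1.3638 rad.
Bracket: H₀ sin φ sin δ + cos φ cos δ sin H₀ = 1.3638×-0.52399×0.31685 + 0.85173×0.94848×0.97865 = -0.226427 + 0.790601 = 0.564174.
Q̄ = (S₀/π) × [bracket] = (1361/π) × 0.564174 = 244.41 W/m².
Ratio Q̄_A / Q̄_B = 291.25 / 244.41 = 1.192.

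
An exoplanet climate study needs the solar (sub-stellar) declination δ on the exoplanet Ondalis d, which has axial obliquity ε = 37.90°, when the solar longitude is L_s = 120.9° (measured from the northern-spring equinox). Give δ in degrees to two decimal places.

sin δ = sin ε · sin L_s = sin 37.90° × sin 120.9° = 0.527097.
δ = arcsin(0.527097) = +31.81°.

δ = +31.81°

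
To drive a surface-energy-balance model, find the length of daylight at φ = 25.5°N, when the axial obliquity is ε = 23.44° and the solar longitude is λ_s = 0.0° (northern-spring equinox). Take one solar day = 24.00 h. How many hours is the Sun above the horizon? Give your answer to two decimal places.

Solar declination: sin δ = sin ε · sin λ_s = sin 23.44° × sin 0.0° = 0.00000, so δ = +0.000°.
cos H₀ = −tan φ · tan δ = −tan(+25.5°) × tan(+0.000°) = -0.0000, so H₀ = 1.5708 rad = 90.00°.
Daylight = 2H₀/(2π) × 24.00 h = (1.5708/π) × 24.00 = 12.00 h.

12.00 h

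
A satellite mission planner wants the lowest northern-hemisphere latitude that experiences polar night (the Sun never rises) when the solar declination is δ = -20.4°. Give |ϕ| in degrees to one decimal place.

Polar night requires cos h₀ = −tan ϕ tan δ ≥ 1, i.e. tan ϕ tan δ ≤ −1.
The boundary is |tan ϕ| · |tan δ| = 1, so |ϕ| = 90° − |δ| = 90° − 20.4° = 69.6° in the northern hemisphere.

|ϕ| = 69.6°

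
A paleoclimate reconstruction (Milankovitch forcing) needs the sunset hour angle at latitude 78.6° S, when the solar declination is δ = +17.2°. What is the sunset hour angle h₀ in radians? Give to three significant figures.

h₀ = 0.00 rad

cos h₀ = −tan ϕ · tan δ = 1.5352 ≥ 1, so the Sun never rises (polar night) and h₀ = 0.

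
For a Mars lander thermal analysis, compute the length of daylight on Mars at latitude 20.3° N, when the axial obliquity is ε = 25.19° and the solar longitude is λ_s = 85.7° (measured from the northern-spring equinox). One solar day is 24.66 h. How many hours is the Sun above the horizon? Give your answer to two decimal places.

Solar declination: sin δ = sin ε · sin λ_s = sin 25.19° × sin 85.7° = 0.42442, so δ = +25.114°.
cos H₀ = −tan φ · tan δ = −tan(+20.3°) × tan(+25.114°) = -0.1734, so H₀ = 1.7451 rad = 99.99°.
Daylight = 2H₀/(2π) × 24.66 h = (1.7451/π) × 24.66 = 13.70 h.

13.70 h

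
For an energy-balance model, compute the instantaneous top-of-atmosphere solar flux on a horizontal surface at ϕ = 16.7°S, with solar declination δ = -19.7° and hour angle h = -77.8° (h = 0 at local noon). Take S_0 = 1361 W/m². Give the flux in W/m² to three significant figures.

391 W/m²

cos θ_z = sin ϕ sin δ + cos ϕ cos δ cos h = 0.096868 + 0.190565 = 0.287433.
Flux = S_0 · cos θ_z = 1361 × 0.287433 = 391.2 W/m².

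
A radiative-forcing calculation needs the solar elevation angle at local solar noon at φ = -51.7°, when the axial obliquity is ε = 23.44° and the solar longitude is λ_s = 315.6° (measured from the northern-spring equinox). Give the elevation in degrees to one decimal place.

54.5°

Solar declination: sin δ = sin ε · sin λ_s = sin 23.44° × sin 315.6° = -0.27832, so δ = -16.160°.
At local noon the hour angle is zero, so the zenith angle equals |φ − δ| = |-51.7° − (-16.160°)| = 35.540°.
Elevation = 90° − 35.540° = 54.5°.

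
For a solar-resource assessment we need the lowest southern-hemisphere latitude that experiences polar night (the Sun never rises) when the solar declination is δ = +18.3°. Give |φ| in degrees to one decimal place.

|φ| = 71.7°

Polar night requires cos H₀ = −tan φ tan δ ≥ 1, i.e. tan φ tan δ ≤ −1.
The boundary is |tan φ| · |tan δ| = 1, so |φ| = 90° − |δ| = 90° − 18.3° = 71.7° in the southern hemisphere.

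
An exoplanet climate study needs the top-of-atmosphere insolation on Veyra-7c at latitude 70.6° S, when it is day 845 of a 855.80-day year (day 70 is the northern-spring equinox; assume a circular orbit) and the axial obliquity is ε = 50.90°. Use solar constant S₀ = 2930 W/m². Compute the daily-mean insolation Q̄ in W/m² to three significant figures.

Solar longitude: λ_s = 360° × (845 − 70)/855.80 = 326.011°.
sin δ = sin 50.90° × sin 326.011° = -0.43384, so δ = -25.711°.
cos H₀ = −tan(-70.6°) tan(-25.711°) = -1.3673 ≤ −1 ⇒ polar day, H₀ = π.
Bracket: H₀ sin φ sin δ + cos φ cos δ sin H₀ = 3.1416×-0.94322×-0.43384 + 0.33216×0.90099×0.00000 = 1.285563 + 0.000000 = 1.285563.
Q̄ = (S₀/π) × [bracket] = (2930/π) × 1.285563 = 1199 W/m².

Q̄ ≈ 1.20e+03 W/m²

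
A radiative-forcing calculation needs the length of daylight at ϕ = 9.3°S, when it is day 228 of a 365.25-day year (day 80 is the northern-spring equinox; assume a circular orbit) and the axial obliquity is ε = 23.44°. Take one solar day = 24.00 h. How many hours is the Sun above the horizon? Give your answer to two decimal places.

Solar longitude: L_s = 360° × (228 − 80)/365.25 = 145.873°.
sin δ = sin 23.44° × sin 145.873° = 0.22317, so δ = +12.895°.
cos h₀ = −tan ϕ · tan δ = −tan(-9.3°) × tan(+12.895°) = 0.0375, so h₀ = 1.5333 rad = 87.85°.
Daylight = 2h₀/(2π) × 24.00 h = (1.5333/π) × 24.00 = 11.71 h.

11.71 h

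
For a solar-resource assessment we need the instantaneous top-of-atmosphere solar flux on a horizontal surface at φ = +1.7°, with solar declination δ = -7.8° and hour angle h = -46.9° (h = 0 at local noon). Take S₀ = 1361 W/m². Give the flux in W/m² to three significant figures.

cos θ_z = sin φ sin δ + cos φ cos δ cos h = -0.004026 + 0.676654 = 0.672628.
Flux = S₀ · cos θ_z = 1361 × 0.672628 = 915.4 W/m².

915 W/m²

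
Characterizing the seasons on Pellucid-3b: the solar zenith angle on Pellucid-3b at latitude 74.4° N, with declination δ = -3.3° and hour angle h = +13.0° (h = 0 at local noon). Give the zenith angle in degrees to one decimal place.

cos θ_z = sin φ sin δ + cos φ cos δ cos h = -0.055444 + 0.261593 = 0.206149.
θ_z = arccos(0.206149) = 78.1°.

θ_z = 78.1°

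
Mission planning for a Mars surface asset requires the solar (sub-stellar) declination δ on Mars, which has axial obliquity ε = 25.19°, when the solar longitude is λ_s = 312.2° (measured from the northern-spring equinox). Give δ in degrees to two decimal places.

δ = -18.38°

sin δ = sin ε · sin λ_s = sin 25.19° × sin 312.2° = -0.315302.
δ = arcsin(-0.315302) = -18.38°.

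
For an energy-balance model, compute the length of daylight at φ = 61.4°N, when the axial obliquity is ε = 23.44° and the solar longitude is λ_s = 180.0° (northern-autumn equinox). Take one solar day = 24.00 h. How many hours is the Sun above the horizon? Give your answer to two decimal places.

12.00 h

Solar declination: sin δ = sin ε · sin λ_s = sin 23.44° × sin 180.0° = 0.00000, so δ = +0.000°.
cos H₀ = −tan φ · tan δ = −tan(+61.4°) × tan(+0.000°) = -0.0000, so H₀ = 1.5708 rad = 90.00°.
Daylight = 2H₀/(2π) × 24.00 h = (1.5708/π) × 24.00 = 12.00 h.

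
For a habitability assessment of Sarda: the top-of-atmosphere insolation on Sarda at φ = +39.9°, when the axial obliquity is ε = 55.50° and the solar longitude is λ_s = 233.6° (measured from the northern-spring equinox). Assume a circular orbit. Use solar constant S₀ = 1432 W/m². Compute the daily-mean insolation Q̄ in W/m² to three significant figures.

Solar declination: sin δ = sin ε · sin λ_s = sin 55.50° × sin 233.6° = -0.66333, so δ = -41.555°.
cos H₀ = −tan(+39.9°) tan(-41.555°) = 0.7412, H₀ = 0.7360 rad.
Bracket: H₀ sin φ sin δ + cos φ cos δ sin H₀ = 0.7360×0.64145×-0.66333 + 0.76717×0.74832×0.67132 = -0.313163 + 0.385397 = 0.072234.
Q̄ = (S₀/π) × [bracket] = (1432/π) × 0.072234 = 32.93 W/m².

Q̄ ≈ 32.9 W/m²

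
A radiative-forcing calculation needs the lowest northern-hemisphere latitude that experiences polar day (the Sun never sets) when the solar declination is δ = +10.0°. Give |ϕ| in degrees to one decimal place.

|ϕ| = 80.0°

Polar day requires cos h₀ = −tan ϕ tan δ ≤ −1, i.e. tan ϕ tan δ ≥ 1.
The boundary is |tan ϕ| · |tan δ| = 1, so |ϕ| = 90° − |δ| = 90° − 10.0° = 80.0° in the northern hemisphere.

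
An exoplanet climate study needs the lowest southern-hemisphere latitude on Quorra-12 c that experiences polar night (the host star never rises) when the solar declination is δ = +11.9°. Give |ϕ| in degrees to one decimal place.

Polar night requires cos h₀ = −tan ϕ tan δ ≥ 1, i.e. tan ϕ tan δ ≤ −1.
The boundary is |tan ϕ| · |tan δ| = 1, so |ϕ| = 90° − |δ| = 90° − 11.9° = 78.1° in the southern hemisphere.

|ϕ| = 78.1°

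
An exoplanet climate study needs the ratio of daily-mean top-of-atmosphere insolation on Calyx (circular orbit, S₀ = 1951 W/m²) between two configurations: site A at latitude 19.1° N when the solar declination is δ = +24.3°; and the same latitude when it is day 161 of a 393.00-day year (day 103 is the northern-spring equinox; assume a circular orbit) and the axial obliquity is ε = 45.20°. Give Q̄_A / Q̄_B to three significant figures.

Q̄_A / Q̄_B ≈ 0.992

— Configuration A (φ=+19.1°):
cos H₀ = −tan(+19.1°) tan(+24.300°) = -0.1564, H₀ = 1.7278 rad.
Bracket: H₀ sin φ sin δ + cos φ cos δ sin H₀ = 1.7278×0.32722×0.41151 + 0.94495×0.91140×0.98770 = 0.232656 + 0.850634 = 1.083290.
Q̄ = (S₀/π) × [bracket] = (1951/π) × 1.083290 = 672.75 W/m².
— Configuration B (φ=+19.1°):
Solar longitude: λ_s = 360° × (161 − 103)/393.00 = 53.130°.
sin δ = sin 45.20° × sin 53.130° = 0.56765, so δ = +34.587°.
cos H₀ = −tan(+19.1°) tan(+34.587°) = -0.2388, H₀ = 1.8119 rad.
Bracket: H₀ sin φ sin δ + cos φ cos δ sin H₀ = 1.8119×0.32722×0.56765 + 0.94495×0.82327×0.97108 = 0.336554 + 0.755451 = 1.092005.
Q̄ = (S₀/π) × [bracket] = (1951/π) × 1.092005 = 678.16 W/m².
Ratio Q̄_A / Q̄_B = 672.75 / 678.16 = 0.9920.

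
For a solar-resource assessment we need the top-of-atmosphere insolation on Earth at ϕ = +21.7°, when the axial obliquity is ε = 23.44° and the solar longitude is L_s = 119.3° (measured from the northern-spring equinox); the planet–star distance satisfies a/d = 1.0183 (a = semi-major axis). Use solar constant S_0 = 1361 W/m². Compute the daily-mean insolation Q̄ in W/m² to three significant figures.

Solar declination: sin δ = sin ε · sin L_s = sin 23.44° × sin 119.3° = 0.34690, so δ = +20.298°.
cos h₀ = −tan(+21.7°) tan(+20.298°) = -0.1472, h₀ = 1.7185 rad.
Bracket: h₀ sin ϕ sin δ + cos ϕ cos δ sin h₀ = 1.7185×0.36975×0.34690 + 0.92913×0.93790×0.98911 = 0.220426 + 0.861941 = 1.082367.
Inverse-square distance factor (a/d)² = 1.0183² = 1.036935.
Q̄ = (S_0/π) × 1.036935 × [bracket] = (1361/π) × 1.036935 × 1.082367 = 486.2 W/m².

Q̄ ≈ 486 W/m²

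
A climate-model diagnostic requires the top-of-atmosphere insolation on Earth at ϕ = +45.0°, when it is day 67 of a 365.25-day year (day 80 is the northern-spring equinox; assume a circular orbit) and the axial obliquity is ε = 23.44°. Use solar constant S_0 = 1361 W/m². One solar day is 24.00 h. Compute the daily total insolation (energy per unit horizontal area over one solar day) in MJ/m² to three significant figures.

22.8 MJ/m²

Solar longitude: L_s = 360° × (67 − 80)/365.25 = -12.813°, i.e. -12.813° + 360° = 347.187°.
sin δ = sin 23.44° × sin 347.187° = -0.08822, so δ = -5.061°.
cos h₀ = −tan(+45.0°) tan(-5.061°) = 0.0886, h₀ = 1.4821 rad.
Bracket: h₀ sin ϕ sin δ + cos ϕ cos δ sin h₀ = 1.4821×0.70711×-0.08822 + 0.70711×0.99610×0.99607 = -0.092455 + 0.701584 = 0.609129.
Q̄ = (S_0/π) × [bracket] = (1361/π) × 0.609129 = 263.89 W/m².
Daily total = Q̄ × 24.00 h × 3600 s/h = 263.89 × 24.00 × 3600 / 10⁶ = 22.80 MJ/m².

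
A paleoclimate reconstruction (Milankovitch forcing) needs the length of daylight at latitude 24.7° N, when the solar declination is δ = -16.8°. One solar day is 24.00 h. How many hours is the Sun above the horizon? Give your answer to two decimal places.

10.94 h

cos h₀ = −tan ϕ · tan δ = −tan(+24.7°) × tan(-16.800°) = 0.1389, so h₀ = 1.4315 rad = 82.02°.
Daylight = 2h₀/(2π) × 24.00 h = (1.4315/π) × 24.00 = 10.94 h.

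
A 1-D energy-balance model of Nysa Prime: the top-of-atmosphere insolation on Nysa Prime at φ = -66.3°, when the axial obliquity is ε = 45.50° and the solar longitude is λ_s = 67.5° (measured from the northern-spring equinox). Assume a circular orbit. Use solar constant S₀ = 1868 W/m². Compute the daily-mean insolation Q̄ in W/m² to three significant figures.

Q̄ ≈ 0.00 W/m²

Solar declination: sin δ = sin ε · sin λ_s = sin 45.50° × sin 67.5° = 0.65896, so δ = +41.220°.
cos H₀ = −tan(-66.3°) tan(+41.220°) = 1.9957 ≥ 1 ⇒ polar night, H₀ = 0 and Q̄ = 0.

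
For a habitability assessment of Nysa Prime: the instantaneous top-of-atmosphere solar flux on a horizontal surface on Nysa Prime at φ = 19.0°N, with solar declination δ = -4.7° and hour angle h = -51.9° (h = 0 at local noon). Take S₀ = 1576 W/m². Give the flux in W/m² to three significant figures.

874 W/m²

cos θ_z = sin φ sin δ + cos φ cos δ cos h = -0.026677 + 0.581457 = 0.554780.
Flux = S₀ · cos θ_z = 1576 × 0.554780 = 874.3 W/m².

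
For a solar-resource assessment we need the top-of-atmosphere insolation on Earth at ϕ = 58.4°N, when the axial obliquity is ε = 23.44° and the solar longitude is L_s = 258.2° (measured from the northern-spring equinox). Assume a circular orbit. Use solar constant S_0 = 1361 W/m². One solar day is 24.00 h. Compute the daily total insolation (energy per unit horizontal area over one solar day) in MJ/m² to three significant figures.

Solar declination: sin δ = sin ε · sin L_s = sin 23.44° × sin 258.2° = -0.38938, so δ = -22.916°.
cos h₀ = −tan(+58.4°) tan(-22.916°) = 0.6872, h₀ = 0.8132 rad.
Bracket: h₀ sin ϕ sin δ + cos ϕ cos δ sin h₀ = 0.8132×0.85173×-0.38938 + 0.52399×0.92108×0.72650 = -0.269695 + 0.350636 = 0.080941.
Q̄ = (S_0/π) × [bracket] = (1361/π) × 0.080941 = 35.065 W/m².
Daily total = Q̄ × 24.00 h × 3600 s/h = 35.065 × 24.00 × 3600 / 10⁶ = 3.030 MJ/m².

3.03 MJ/m²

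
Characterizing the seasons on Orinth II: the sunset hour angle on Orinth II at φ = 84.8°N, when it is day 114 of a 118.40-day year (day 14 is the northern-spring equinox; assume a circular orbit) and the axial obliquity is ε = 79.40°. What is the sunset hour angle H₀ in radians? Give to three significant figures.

H₀ = 0.00 rad

Solar longitude: λ_s = 360° × (114 − 14)/118.40 = 304.054°.
sin δ = sin 79.40° × sin 304.054° = -0.81437, so δ = -54.525°.
cos H₀ = −tan φ · tan δ = 15.4192 ≥ 1, so the host star never rises (polar night) and H₀ = 0.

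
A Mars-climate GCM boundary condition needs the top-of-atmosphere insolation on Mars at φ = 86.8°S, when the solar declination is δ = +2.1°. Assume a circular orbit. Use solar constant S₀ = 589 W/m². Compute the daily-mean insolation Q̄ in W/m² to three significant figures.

cos H₀ = −tan(-86.8°) tan(+2.100°) = 0.6559, H₀ = 0.8555 rad.
Bracket: H₀ sin φ sin δ + cos φ cos δ sin H₀ = 0.8555×-0.99844×0.03664 + 0.05582×0.99933×0.75488 = -0.031297 + 0.042109 = 0.010812.
Q̄ = (S₀/π) × [bracket] = (589/π) × 0.010812 = 2.027 W/m².

Q̄ ≈ 2.03 W/m²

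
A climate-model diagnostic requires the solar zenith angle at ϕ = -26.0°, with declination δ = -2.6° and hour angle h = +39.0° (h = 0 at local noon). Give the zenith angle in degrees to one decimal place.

cos θ_z = sin ϕ sin δ + cos ϕ cos δ cos h = 0.019886 + 0.697775 = 0.717661.
θ_z = arccos(0.717661) = 44.1°.

θ_z = 44.1°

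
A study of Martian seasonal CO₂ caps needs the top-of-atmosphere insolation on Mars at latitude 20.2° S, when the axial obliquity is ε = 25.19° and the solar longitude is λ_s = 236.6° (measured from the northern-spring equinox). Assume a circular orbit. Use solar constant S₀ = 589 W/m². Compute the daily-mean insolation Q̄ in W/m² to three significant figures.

Solar declination: sin δ = sin ε · sin λ_s = sin 25.19° × sin 236.6° = -0.35533, so δ = -20.814°.
cos H₀ = −tan(-20.2°) tan(-20.814°) = -0.1399, H₀ = 1.7111 rad.
Bracket: H₀ sin φ sin δ + cos φ cos δ sin H₀ = 1.7111×-0.34530×-0.35533 + 0.93849×0.93474×0.99017 = 0.209944 + 0.868621 = 1.078565.
Q̄ = (S₀/π) × [bracket] = (589/π) × 1.078565 = 202.2 W/m².

Q̄ ≈ 202 W/m²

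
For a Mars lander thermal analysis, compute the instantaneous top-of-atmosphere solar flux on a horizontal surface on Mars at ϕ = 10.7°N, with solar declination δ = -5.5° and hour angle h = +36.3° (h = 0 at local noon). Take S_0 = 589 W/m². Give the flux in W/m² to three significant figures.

cos θ_z = sin ϕ sin δ + cos ϕ cos δ cos h = -0.017795 + 0.788270 = 0.770475.
Flux = S_0 · cos θ_z = 589 × 0.770475 = 453.8 W/m².

454 W/m²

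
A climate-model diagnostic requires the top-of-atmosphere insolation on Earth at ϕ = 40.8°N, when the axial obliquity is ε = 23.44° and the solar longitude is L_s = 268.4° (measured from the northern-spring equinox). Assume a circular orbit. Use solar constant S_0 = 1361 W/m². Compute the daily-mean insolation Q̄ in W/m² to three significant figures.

Q̄ ≈ 145 W/m²

Solar declination: sin δ = sin ε · sin L_s = sin 23.44° × sin 268.4° = -0.39763, so δ = -23.430°.
cos h₀ = −tan(+40.8°) tan(-23.430°) = 0.3741, h₀ = 1.1874 rad.
Bracket: h₀ sin ϕ sin δ + cos ϕ cos δ sin h₀ = 1.1874×0.65342×-0.39763 + 0.75700×0.91754×0.92740 = -0.308510 + 0.644151 = 0.335641.
Q̄ = (S_0/π) × [bracket] = (1361/π) × 0.335641 = 145.4 W/m².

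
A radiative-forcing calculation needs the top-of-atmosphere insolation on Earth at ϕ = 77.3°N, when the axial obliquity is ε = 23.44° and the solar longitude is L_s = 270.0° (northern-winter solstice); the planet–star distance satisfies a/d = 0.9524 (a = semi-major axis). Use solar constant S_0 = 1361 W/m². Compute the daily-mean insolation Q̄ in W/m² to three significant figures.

Q̄ ≈ 0.00 W/m²

Solar declination: sin δ = sin ε · sin L_s = sin 23.44° × sin 270.0° = -0.39779, so δ = -23.440°.
cos h₀ = −tan(+77.3°) tan(-23.440°) = 1.9239 ≥ 1 ⇒ polar night, h₀ = 0 and Q̄ = 0.
Inverse-square distance factor (a/d)² = 0.9524² = 0.907066.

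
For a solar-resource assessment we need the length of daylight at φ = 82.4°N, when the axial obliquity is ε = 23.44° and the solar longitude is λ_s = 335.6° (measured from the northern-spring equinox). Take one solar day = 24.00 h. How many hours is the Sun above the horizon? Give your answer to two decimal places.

0.00 h

Solar declination: sin δ = sin ε · sin λ_s = sin 23.44° × sin 335.6° = -0.16433, so δ = -9.458°.
cos H₀ = −tan φ · tan δ = 1.2486 ≥ 1, so the Sun never rises (polar night) and H₀ = 0.
Daylight = 2H₀/(2π) × 24.00 h = (0.0000/π) × 24.00 = 0.00 h.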